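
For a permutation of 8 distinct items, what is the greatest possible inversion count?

A reversed (strictly descending) arrangement makes every pair an inversion, giving C(8, 2) inversions.
C(8, 2) = 8·7/2 = 28

28 inversions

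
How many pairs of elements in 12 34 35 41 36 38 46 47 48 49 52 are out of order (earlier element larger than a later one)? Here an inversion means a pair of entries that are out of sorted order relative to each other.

Sweep left to right; for each value list the smaller values that follow it:
12: 0
34: 0
35: 0
41: 2
36: 0
38: 0
46: 0
47: 0
48: 0
49: 0
52: 0
Sum: 0 + 0 + 0 + 2 + 0 + 0 + 0 + 0 + 0 + 0 + 0 = 2

Inversions: 2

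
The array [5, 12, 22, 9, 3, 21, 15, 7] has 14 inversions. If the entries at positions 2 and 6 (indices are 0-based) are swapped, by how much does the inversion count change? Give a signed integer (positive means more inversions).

-3

Positions 2 and 6 hold 22 and 15; after swapping, the array is [5, 12, 15, 9, 3, 21, 22, 7].
For each element, count later entries that are smaller:
5 → 3 → 1
12 → 9, 3, 7 → 3
15 → 9, 3, 7 → 3
9 → 3, 7 → 2
3 → none → 0
21 → 7 → 1
22 → 7 → 1
7 → none → 0
Sum: 1 + 3 + 3 + 2 + 0 + 1 + 1 + 0 = 11
Change: 11 − 14 = -3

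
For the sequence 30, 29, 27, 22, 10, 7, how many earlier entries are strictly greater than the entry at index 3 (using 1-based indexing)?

2

The element at index 3 is 27.
Elements before it: 30, 29
Those larger than 27: 30, 29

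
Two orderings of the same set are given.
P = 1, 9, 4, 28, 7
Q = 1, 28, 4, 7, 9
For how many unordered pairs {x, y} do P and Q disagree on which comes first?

4 disagreeing pairs

Assign each item its position (1..5) in the first ordering, then rewrite the second ordering as that position sequence:
positions: 1→1, 9→2, 4→3, 28→4, 7→5
second ordering as positions: [1, 4, 3, 5, 2]
Discordant pairs = inversions in this position sequence.
1: 0
4: 3, 2 → 2
3: 2 → 1
5: 2 → 1
2: 0
Total: 0 + 2 + 1 + 1 + 0 = 4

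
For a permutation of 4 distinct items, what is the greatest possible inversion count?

Inversions: 6

The maximum occurs when the array is in strictly decreasing order: every one of the C(4, 2) pairs is inverted.
C(4, 2) = 4·3/2 = 6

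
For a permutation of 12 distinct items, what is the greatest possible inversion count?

66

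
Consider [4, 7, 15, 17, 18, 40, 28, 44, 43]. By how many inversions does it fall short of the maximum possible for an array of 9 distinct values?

34

Maximum inversions for 9 distinct elements is C(9, 2) = 9·8/2 = 36.
Current inversions — for each element, count later smaller elements:
4: 0
7: 0
15: 0
17: 0
18: 0
40: 1
28: 0
44: 1
43: 0
Current total: 0 + 0 + 0 + 0 + 0 + 1 + 0 + 1 + 0 = 2
Shortfall: 36 − 2 = 34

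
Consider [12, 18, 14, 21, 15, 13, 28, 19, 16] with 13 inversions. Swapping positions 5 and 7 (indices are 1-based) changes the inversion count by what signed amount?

+1

Positions 5 and 7 hold 15 and 28; after swapping, the array is [12, 18, 14, 21, 28, 13, 15, 19, 16].
Element-by-element contributions:
12 → none → 0
18 → 14, 13, 15, 16 → 4
14 → 13 → 1
21 → 13, 15, 19, 16 → 4
28 → 13, 15, 19, 16 → 4
13 → none → 0
15 → none → 0
19 → 16 → 1
16 → none → 0
Sum: 0 + 4 + 1 + 4 + 4 + 0 + 0 + 1 + 0 = 14
Change: 14 − 13 = +1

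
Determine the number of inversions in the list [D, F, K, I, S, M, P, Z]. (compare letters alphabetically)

Out-of-order pairs: 3

For each element, count later entries that are smaller:
D → none → 0
F → none → 0
K → I → 1
I → none → 0
S → M, P → 2
M → none → 0
P → none → 0
Z → none → 0
Sum: 0 + 0 + 1 + 0 + 2 + 0 + 0 + 0 = 3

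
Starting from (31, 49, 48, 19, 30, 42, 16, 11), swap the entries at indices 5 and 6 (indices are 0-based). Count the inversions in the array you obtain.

Positions 5 and 6 hold 42 and 16; after swapping, the array is [31, 49, 48, 19, 30, 16, 42, 11].
Sweep left to right; for each value list the smaller values that follow it:
31: 4
49: 6
48: 5
19: 2
30: 2
16: 1
42: 1
11: 0
Sum: 4 + 6 + 5 + 2 + 2 + 1 + 1 + 0 = 21

21 inversions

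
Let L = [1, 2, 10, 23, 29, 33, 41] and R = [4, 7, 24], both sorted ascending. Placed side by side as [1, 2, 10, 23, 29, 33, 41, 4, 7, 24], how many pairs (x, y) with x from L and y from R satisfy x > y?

Split inversions: 13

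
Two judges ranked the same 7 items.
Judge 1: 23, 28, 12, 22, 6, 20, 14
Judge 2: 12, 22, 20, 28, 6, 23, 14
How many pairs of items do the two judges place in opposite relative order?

9

Assign each item its position (1..7) in the first ordering, then rewrite the second ordering as that position sequence:
positions: 23→1, 28→2, 12→3, 22→4, 6→5, 20→6, 14→7
second ordering as positions: [3, 4, 6, 2, 5, 1, 7]
Discordant pairs = inversions in this position sequence.
3: 2, 1 → 2
4: 2, 1 → 2
6: 2, 5, 1 → 3
2: 1 → 1
5: 1 → 1
1: 0
7: 0
Total: 2 + 2 + 3 + 1 + 1 + 0 + 0 = 9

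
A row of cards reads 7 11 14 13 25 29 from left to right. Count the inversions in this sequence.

1 inversion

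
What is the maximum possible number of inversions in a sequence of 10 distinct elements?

Inversions: 45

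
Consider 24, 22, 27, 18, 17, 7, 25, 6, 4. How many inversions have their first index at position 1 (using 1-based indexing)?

6 such elements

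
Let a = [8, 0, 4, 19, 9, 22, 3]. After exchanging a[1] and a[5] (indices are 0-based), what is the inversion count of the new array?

Positions 1 and 5 hold 0 and 22; after swapping, the array is [8, 22, 4, 19, 9, 0, 3].
Sweep left to right; for each value list the smaller values that follow it:
8: 3
22: 5
4: 2
19: 3
9: 2
0: 0
3: 0
Sum: 3 + 5 + 2 + 3 + 2 + 0 + 0 = 15

15 inversions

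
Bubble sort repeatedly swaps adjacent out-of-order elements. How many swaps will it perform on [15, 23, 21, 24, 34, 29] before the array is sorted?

Each adjacent swap fixes exactly one inversion, so the minimum swap count equals the number of inversions.
Count inversions — for each element, later elements that are smaller:
15: none → 0
23: 21 → 1
21: none → 0
24: none → 0
34: 29 → 1
29: none → 0
Total inversions: 0 + 1 + 0 + 0 + 1 + 0 = 2

There are 2 adjacent swaps.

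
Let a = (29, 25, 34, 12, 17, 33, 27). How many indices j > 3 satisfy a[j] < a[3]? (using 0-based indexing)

The element at index 3 is 12.
Elements after it: 17, 33, 27
None of them are smaller than 12.

0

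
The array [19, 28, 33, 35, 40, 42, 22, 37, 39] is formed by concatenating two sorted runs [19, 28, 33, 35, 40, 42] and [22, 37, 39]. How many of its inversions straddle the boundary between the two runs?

Take each right-half value and tally the left-half values above it:
r = 22: 28, 33, 35, 40, 42 → 5
r = 37: 40, 42 → 2
r = 39: 40, 42 → 2
Cross-inversions: 5 + 2 + 2 = 9

9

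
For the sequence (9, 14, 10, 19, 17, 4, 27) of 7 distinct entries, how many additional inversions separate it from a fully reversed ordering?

14 inversions short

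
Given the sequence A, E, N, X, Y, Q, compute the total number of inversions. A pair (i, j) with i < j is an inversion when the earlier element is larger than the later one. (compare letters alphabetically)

Count, for each position, how many later elements it exceeds:
A: 0
E: 0
N: 0
X: 1
Y: 1
Q: 0
Sum: 0 + 0 + 0 + 1 + 1 + 0 = 2

2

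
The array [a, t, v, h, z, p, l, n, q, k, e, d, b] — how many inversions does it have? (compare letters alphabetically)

53

Element-by-element contributions:
a: 0
t: 9
v: 9
h: 3
z: 8
p: 6
l: 4
n: 4
q: 4
k: 3
e: 2
d: 1
b: 0
Sum: 0 + 9 + 9 + 3 + 8 + 6 + 4 + 4 + 4 + 3 + 2 + 1 + 0 = 53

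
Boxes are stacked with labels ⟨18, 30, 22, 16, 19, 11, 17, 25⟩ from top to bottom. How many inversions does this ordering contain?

16

Count, for each position, how many later elements it exceeds:
18: 3
30: 6
22: 4
16: 1
19: 2
11: 0
17: 0
25: 0
Sum: 3 + 6 + 4 + 1 + 2 + 0 + 0 + 0 = 16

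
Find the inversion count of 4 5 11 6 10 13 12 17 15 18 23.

Sweep left to right; for each value list the smaller values that follow it:
4 → none → 0
5 → none → 0
11 → 6, 10 → 2
6 → none → 0
10 → none → 0
13 → 12 → 1
12 → none → 0
17 → 15 → 1
15 → none → 0
18 → none → 0
23 → none → 0
Sum: 0 + 0 + 2 + 0 + 0 + 1 + 0 + 1 + 0 + 0 + 0 = 4

There are 4 out-of-order pairs.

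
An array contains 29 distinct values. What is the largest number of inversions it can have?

A reversed (strictly descending) arrangement makes every pair an inversion, giving C(29, 2) inversions.
C(29, 2) = 29·28/2 = 406

406 inversions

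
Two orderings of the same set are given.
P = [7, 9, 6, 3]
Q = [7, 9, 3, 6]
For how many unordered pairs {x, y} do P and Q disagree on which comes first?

1

Assign each item its position (1..4) in the first ordering, then rewrite the second ordering as that position sequence:
positions: 7→1, 9→2, 6→3, 3→4
second ordering as positions: [1, 2, 4, 3]
Discordant pairs = inversions in this position sequence.
1: 0
2: 0
4: 3 → 1
3: 0
Total: 0 + 0 + 1 + 0 = 1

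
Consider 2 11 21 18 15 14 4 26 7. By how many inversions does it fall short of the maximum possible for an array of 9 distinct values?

Maximum inversions for 9 distinct elements is C(9, 2) = 9·8/2 = 36.
Current inversions — for each element, count later smaller elements:
2: 0
11: 2
21: 5
18: 4
15: 3
14: 2
4: 0
26: 1
7: 0
Current total: 0 + 2 + 5 + 4 + 3 + 2 + 0 + 1 + 0 = 17
Shortfall: 36 − 17 = 19

19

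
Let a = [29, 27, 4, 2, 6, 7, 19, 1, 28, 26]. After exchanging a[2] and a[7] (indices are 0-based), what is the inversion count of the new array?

Inversions: 20

Positions 2 and 7 hold 4 and 1; after swapping, the array is [29, 27, 1, 2, 6, 7, 19, 4, 28, 26].
Count, for each position, how many later elements it exceeds:
29: 9
27: 7
1: 0
2: 0
6: 1
7: 1
19: 1
4: 0
28: 1
26: 0
Sum: 9 + 7 + 0 + 0 + 1 + 1 + 1 + 0 + 1 + 0 = 20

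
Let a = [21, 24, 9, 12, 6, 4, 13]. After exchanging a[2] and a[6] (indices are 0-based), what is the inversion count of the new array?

18

Positions 2 and 6 hold 9 and 13; after swapping, the array is [21, 24, 13, 12, 6, 4, 9].
Element-by-element contributions:
21 → 13, 12, 6, 4, 9 → 5
24 → 13, 12, 6, 4, 9 → 5
13 → 12, 6, 4, 9 → 4
12 → 6, 4, 9 → 3
6 → 4 → 1
4 → none → 0
9 → none → 0
Sum: 5 + 5 + 4 + 3 + 1 + 0 + 0 = 18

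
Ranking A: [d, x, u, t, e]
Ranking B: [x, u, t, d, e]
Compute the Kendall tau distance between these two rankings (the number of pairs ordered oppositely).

There are 3 discordant pairs.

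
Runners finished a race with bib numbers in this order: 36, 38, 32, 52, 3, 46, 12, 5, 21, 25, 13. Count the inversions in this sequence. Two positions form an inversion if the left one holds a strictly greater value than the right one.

35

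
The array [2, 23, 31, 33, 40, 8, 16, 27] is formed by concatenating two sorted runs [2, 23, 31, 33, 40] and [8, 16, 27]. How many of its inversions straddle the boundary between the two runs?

Take each right-half value and tally the left-half values above it:
r = 8: 23, 31, 33, 40 → 4
r = 16: 23, 31, 33, 40 → 4
r = 27: 31, 33, 40 → 3
Cross-inversions: 4 + 4 + 3 = 11

11 split inversions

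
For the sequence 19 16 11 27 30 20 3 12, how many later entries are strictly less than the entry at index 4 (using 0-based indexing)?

3 such elements

The element at index 4 is 30.
Elements after it: 20, 3, 12
Those smaller than 30: 20, 3, 12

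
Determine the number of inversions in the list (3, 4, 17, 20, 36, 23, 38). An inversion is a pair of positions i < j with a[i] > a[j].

Inversion pairs (indices are 1-based):
(5,6): 36 > 23
That's 1 pair.

1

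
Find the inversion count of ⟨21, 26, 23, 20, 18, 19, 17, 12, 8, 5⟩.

There are 42 out-of-order pairs.

Count, for each position, how many later elements it exceeds:
21: 7
26: 8
23: 7
20: 6
18: 4
19: 4
17: 3
12: 2
8: 1
5: 0
Sum: 7 + 8 + 7 + 6 + 4 + 4 + 3 + 2 + 1 + 0 = 42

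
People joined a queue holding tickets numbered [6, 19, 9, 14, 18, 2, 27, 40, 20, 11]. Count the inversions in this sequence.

Element-by-element contributions:
6 → 2 → 1
19 → 9, 14, 18, 2, 11 → 5
9 → 2 → 1
14 → 2, 11 → 2
18 → 2, 11 → 2
2 → none → 0
27 → 20, 11 → 2
40 → 20, 11 → 2
20 → 11 → 1
11 → none → 0
Sum: 1 + 5 + 1 + 2 + 2 + 0 + 2 + 2 + 1 + 0 = 16

16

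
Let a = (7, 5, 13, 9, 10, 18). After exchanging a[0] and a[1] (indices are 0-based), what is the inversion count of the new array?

Positions 0 and 1 hold 7 and 5; after swapping, the array is [5, 7, 13, 9, 10, 18].
Sweep left to right; for each value list the smaller values that follow it:
5 → none → 0
7 → none → 0
13 → 9, 10 → 2
9 → none → 0
10 → none → 0
18 → none → 0
Sum: 0 + 0 + 2 + 0 + 0 + 0 = 2

There are 2 inversions.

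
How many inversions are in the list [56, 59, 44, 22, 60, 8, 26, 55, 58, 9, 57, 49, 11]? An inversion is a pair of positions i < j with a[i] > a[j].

46 inversions

Count, for each position, how many later elements it exceeds:
56 → 44, 22, 8, 26, 55, 9, 49, 11 → 8
59 → 44, 22, 8, 26, 55, 58, 9, 57, 49, 11 → 10
44 → 22, 8, 26, 9, 11 → 5
22 → 8, 9, 11 → 3
60 → 8, 26, 55, 58, 9, 57, 49, 11 → 8
8 → none → 0
26 → 9, 11 → 2
55 → 9, 49, 11 → 3
58 → 9, 57, 49, 11 → 4
9 → none → 0
57 → 49, 11 → 2
49 → 11 → 1
11 → none → 0
Sum: 8 + 10 + 5 + 3 + 8 + 0 + 2 + 3 + 4 + 0 + 2 + 1 + 0 = 46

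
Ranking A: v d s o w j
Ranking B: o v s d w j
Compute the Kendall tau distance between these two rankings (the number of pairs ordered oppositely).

4 discordant pairs

Assign each item its position (1..6) in the first ordering, then rewrite the second ordering as that position sequence:
positions: v→1, d→2, s→3, o→4, w→5, j→6
second ordering as positions: [4, 1, 3, 2, 5, 6]
Discordant pairs = inversions in this position sequence.
4: 1, 3, 2 → 3
1: 0
3: 2 → 1
2: 0
5: 0
6: 0
Total: 3 + 0 + 1 + 0 + 0 + 0 = 4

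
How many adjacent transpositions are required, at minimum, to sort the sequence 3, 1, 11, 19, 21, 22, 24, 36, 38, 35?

Each adjacent swap fixes exactly one inversion, so the minimum swap count equals the number of inversions.
Count inversions — for each element, later elements that are smaller:
3: 1 → 1
1: none → 0
11: none → 0
19: none → 0
21: none → 0
22: none → 0
24: none → 0
36: 35 → 1
38: 35 → 1
35: none → 0
Total inversions: 1 + 0 + 0 + 0 + 0 + 0 + 0 + 1 + 1 + 0 = 3

3 adjacent swaps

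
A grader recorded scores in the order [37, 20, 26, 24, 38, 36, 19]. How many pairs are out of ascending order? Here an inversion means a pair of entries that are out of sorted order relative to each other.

There are 12 out-of-order pairs.

Out-of-order index pairs (0-indexed):
(0,1): 37 > 20
(0,2): 37 > 26
(0,3): 37 > 24
(0,5): 37 > 36
(0,6): 37 > 19
(1,6): 20 > 19
(2,3): 26 > 24
(2,6): 26 > 19
(3,6): 24 > 19
(4,5): 38 > 36
(4,6): 38 > 19
(5,6): 36 > 19
That's 12 pairs.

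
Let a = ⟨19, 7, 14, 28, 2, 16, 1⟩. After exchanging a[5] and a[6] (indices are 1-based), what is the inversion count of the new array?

Inversions: 15

Positions 5 and 6 hold 2 and 16; after swapping, the array is [19, 7, 14, 28, 16, 2, 1].
Sweep left to right; for each value list the smaller values that follow it:
19 → 7, 14, 16, 2, 1 → 5
7 → 2, 1 → 2
14 → 2, 1 → 2
28 → 16, 2, 1 → 3
16 → 2, 1 → 2
2 → 1 → 1
1 → none → 0
Sum: 5 + 2 + 2 + 3 + 2 + 1 + 0 = 15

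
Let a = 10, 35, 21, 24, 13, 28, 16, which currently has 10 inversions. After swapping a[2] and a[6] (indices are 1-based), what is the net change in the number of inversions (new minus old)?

Positions 2 and 6 hold 35 and 28; after swapping, the array is [10, 28, 21, 24, 13, 35, 16].
Sweep left to right; for each value list the smaller values that follow it:
10: 0
28: 4
21: 2
24: 2
13: 0
35: 1
16: 0
Sum: 0 + 4 + 2 + 2 + 0 + 1 + 0 = 9
Change: 9 − 10 = -1

-1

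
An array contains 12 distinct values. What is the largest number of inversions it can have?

66 inversions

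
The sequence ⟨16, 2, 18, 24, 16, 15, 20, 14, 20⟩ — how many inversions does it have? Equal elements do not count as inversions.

15 inversions

Element-by-element contributions:
16 → 2, 15, 14 → 3
2 → none → 0
18 → 16, 15, 14 → 3
24 → 16, 15, 20, 14, 20 → 5
16 → 15, 14 → 2
15 → 14 → 1
20 → 14 → 1
14 → none → 0
20 → none → 0
Sum: 3 + 0 + 3 + 5 + 2 + 1 + 1 + 0 + 0 = 15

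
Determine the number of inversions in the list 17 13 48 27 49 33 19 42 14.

There are 17 inversions.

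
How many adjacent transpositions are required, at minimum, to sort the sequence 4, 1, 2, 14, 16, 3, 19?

Minimum adjacent swaps = number of inversions (each swap of adjacent out-of-order elements removes one inversion and no swap can remove more).
Count inversions — for each element, later elements that are smaller:
4: 1, 2, 3 → 3
1: none → 0
2: none → 0
14: 3 → 1
16: 3 → 1
3: none → 0
19: none → 0
Total inversions: 3 + 0 + 0 + 1 + 1 + 0 + 0 = 5

5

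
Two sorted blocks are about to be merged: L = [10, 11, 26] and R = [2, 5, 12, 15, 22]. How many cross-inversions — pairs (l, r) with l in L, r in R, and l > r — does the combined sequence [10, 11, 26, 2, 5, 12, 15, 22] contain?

9

For each element r of the right run, count left-run elements greater than r:
r = 2: 10, 11, 26 → 3
r = 5: 10, 11, 26 → 3
r = 12: 26 → 1
r = 15: 26 → 1
r = 22: 26 → 1
Cross-inversions: 3 + 3 + 1 + 1 + 1 = 9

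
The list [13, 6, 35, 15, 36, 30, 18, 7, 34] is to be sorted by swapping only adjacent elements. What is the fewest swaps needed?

Each adjacent swap fixes exactly one inversion, so the minimum swap count equals the number of inversions.
Count inversions — for each element, later elements that are smaller:
13: 6, 7 → 2
6: none → 0
35: 15, 30, 18, 7, 34 → 5
15: 7 → 1
36: 30, 18, 7, 34 → 4
30: 18, 7 → 2
18: 7 → 1
7: none → 0
34: none → 0
Total inversions: 2 + 0 + 5 + 1 + 4 + 2 + 1 + 0 + 0 = 15

15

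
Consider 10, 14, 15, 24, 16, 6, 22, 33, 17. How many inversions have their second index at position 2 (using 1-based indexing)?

The element at index 2 is 14.
Elements before it: 10
None of them are larger than 14.

0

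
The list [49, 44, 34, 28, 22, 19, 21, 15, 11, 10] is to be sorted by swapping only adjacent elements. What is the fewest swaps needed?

44

Minimum adjacent swaps = number of inversions (each swap of adjacent out-of-order elements removes one inversion and no swap can remove more).
Count inversions — for each element, later elements that are smaller:
49: 44, 34, 28, 22, 19, 21, 15, 11, 10 → 9
44: 34, 28, 22, 19, 21, 15, 11, 10 → 8
34: 28, 22, 19, 21, 15, 11, 10 → 7
28: 22, 19, 21, 15, 11, 10 → 6
22: 19, 21, 15, 11, 10 → 5
19: 15, 11, 10 → 3
21: 15, 11, 10 → 3
15: 11, 10 → 2
11: 10 → 1
10: none → 0
Total inversions: 9 + 8 + 7 + 6 + 5 + 3 + 3 + 2 + 1 + 0 = 44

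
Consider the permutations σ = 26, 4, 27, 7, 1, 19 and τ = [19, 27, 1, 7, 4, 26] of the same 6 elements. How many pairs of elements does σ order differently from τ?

13

Assign each item its position (1..6) in the first ordering, then rewrite the second ordering as that position sequence:
positions: 26→1, 4→2, 27→3, 7→4, 1→5, 19→6
second ordering as positions: [6, 3, 5, 4, 2, 1]
Discordant pairs = inversions in this position sequence.
6: 3, 5, 4, 2, 1 → 5
3: 2, 1 → 2
5: 4, 2, 1 → 3
4: 2, 1 → 2
2: 1 → 1
1: 0
Total: 5 + 2 + 3 + 2 + 1 + 0 = 13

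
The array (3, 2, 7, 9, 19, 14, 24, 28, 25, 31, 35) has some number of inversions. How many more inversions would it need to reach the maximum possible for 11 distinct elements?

52

Maximum inversions for 11 distinct elements is C(11, 2) = 11·10/2 = 55.
Current inversions — for each element, count later smaller elements:
3: 1
2: 0
7: 0
9: 0
19: 1
14: 0
24: 0
28: 1
25: 0
31: 0
35: 0
Current total: 1 + 0 + 0 + 0 + 1 + 0 + 0 + 1 + 0 + 0 + 0 = 3
Shortfall: 55 − 3 = 52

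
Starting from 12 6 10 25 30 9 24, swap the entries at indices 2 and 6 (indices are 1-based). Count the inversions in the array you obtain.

9 inversions

Positions 2 and 6 hold 6 and 9; after swapping, the array is [12, 9, 10, 25, 30, 6, 24].
Element-by-element contributions:
12 → 9, 10, 6 → 3
9 → 6 → 1
10 → 6 → 1
25 → 6, 24 → 2
30 → 6, 24 → 2
6 → none → 0
24 → none → 0
Sum: 3 + 1 + 1 + 2 + 2 + 0 + 0 = 9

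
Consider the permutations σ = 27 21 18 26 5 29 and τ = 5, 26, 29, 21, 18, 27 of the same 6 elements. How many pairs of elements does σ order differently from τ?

12

Assign each item its position (1..6) in the first ordering, then rewrite the second ordering as that position sequence:
positions: 27→1, 21→2, 18→3, 26→4, 5→5, 29→6
second ordering as positions: [5, 4, 6, 2, 3, 1]
Discordant pairs = inversions in this position sequence.
5: 4, 2, 3, 1 → 4
4: 2, 3, 1 → 3
6: 2, 3, 1 → 3
2: 1 → 1
3: 1 → 1
1: 0
Total: 4 + 3 + 3 + 1 + 1 + 0 = 12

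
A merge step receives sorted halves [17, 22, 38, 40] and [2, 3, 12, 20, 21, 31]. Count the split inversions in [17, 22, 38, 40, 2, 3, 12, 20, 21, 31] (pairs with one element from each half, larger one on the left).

For each element r of the right run, count left-run elements greater than r:
r = 2: 17, 22, 38, 40 → 4
r = 3: 17, 22, 38, 40 → 4
r = 12: 17, 22, 38, 40 → 4
r = 20: 22, 38, 40 → 3
r = 21: 22, 38, 40 → 3
r = 31: 38, 40 → 2
Cross-inversions: 4 + 4 + 4 + 3 + 3 + 2 = 20

20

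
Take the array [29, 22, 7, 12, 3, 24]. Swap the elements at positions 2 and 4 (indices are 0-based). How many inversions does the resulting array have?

9

Positions 2 and 4 hold 7 and 3; after swapping, the array is [29, 22, 3, 12, 7, 24].
Count, for each position, how many later elements it exceeds:
29: 5
22: 3
3: 0
12: 1
7: 0
24: 0
Sum: 5 + 3 + 0 + 1 + 0 + 0 = 9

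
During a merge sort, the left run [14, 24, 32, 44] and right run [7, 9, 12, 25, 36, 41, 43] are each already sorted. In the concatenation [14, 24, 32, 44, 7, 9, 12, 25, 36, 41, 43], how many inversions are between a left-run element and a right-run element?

17 split inversions

For each element r of the right run, count left-run elements greater than r:
r = 7: 14, 24, 32, 44 → 4
r = 9: 14, 24, 32, 44 → 4
r = 12: 14, 24, 32, 44 → 4
r = 25: 32, 44 → 2
r = 36: 44 → 1
r = 41: 44 → 1
r = 43: 44 → 1
Cross-inversions: 4 + 4 + 4 + 2 + 1 + 1 + 1 = 17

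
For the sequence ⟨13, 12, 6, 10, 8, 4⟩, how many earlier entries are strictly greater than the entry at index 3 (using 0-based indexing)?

2

The element at index 3 is 10.
Elements before it: 13, 12, 6
Those larger than 10: 13, 12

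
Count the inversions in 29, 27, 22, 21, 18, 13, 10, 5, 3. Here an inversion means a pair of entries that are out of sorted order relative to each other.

36 inversions

Element-by-element contributions:
29 → 27, 22, 21, 18, 13, 10, 5, 3 → 8
27 → 22, 21, 18, 13, 10, 5, 3 → 7
22 → 21, 18, 13, 10, 5, 3 → 6
21 → 18, 13, 10, 5, 3 → 5
18 → 13, 10, 5, 3 → 4
13 → 10, 5, 3 → 3
10 → 5, 3 → 2
5 → 3 → 1
3 → none → 0
Sum: 8 + 7 + 6 + 5 + 4 + 3 + 2 + 1 + 0 = 36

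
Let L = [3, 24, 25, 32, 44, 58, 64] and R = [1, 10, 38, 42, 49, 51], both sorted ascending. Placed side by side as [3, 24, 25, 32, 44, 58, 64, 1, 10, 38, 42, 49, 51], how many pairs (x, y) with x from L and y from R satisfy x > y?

23

Take each right-half value and tally the left-half values above it:
r = 1: 3, 24, 25, 32, 44, 58, 64 → 7
r = 10: 24, 25, 32, 44, 58, 64 → 6
r = 38: 44, 58, 64 → 3
r = 42: 44, 58, 64 → 3
r = 49: 58, 64 → 2
r = 51: 58, 64 → 2
Cross-inversions: 7 + 6 + 3 + 3 + 2 + 2 = 23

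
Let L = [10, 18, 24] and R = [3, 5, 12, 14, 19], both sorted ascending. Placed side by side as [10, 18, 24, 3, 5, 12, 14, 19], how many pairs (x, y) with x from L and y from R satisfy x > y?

11 split inversions

Take each right-half value and tally the left-half values above it:
r = 3: 10, 18, 24 → 3
r = 5: 10, 18, 24 → 3
r = 12: 18, 24 → 2
r = 14: 18, 24 → 2
r = 19: 24 → 1
Cross-inversions: 3 + 3 + 2 + 2 + 1 = 11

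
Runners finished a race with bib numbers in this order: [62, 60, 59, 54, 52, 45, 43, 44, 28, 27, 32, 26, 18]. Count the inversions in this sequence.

Sweep left to right; for each value list the smaller values that follow it:
62: 12
60: 11
59: 10
54: 9
52: 8
45: 7
43: 5
44: 5
28: 3
27: 2
32: 2
26: 1
18: 0
Sum: 12 + 11 + 10 + 9 + 8 + 7 + 5 + 5 + 3 + 2 + 2 + 1 + 0 = 75

75 inversions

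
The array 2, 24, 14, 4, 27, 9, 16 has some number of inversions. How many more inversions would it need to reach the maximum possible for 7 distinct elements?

Maximum inversions for 7 distinct elements is C(7, 2) = 7·6/2 = 21.
Current inversions — for each element, count later smaller elements:
2: 0
24: 4
14: 2
4: 0
27: 2
9: 0
16: 0
Current total: 0 + 4 + 2 + 0 + 2 + 0 + 0 = 8
Shortfall: 21 − 8 = 13

13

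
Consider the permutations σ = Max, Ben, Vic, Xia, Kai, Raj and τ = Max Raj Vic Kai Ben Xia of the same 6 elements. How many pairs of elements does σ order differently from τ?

Discordant pairs: 7

Assign each item its position (1..6) in the first ordering, then rewrite the second ordering as that position sequence:
positions: Max→1, Ben→2, Vic→3, Xia→4, Kai→5, Raj→6
second ordering as positions: [1, 6, 3, 5, 2, 4]
Discordant pairs = inversions in this position sequence.
1: 0
6: 3, 5, 2, 4 → 4
3: 2 → 1
5: 2, 4 → 2
2: 0
4: 0
Total: 0 + 4 + 1 + 2 + 0 + 0 = 7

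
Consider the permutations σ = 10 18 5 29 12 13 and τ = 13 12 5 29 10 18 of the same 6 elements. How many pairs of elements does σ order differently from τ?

Assign each item its position (1..6) in the first ordering, then rewrite the second ordering as that position sequence:
positions: 10→1, 18→2, 5→3, 29→4, 12→5, 13→6
second ordering as positions: [6, 5, 3, 4, 1, 2]
Discordant pairs = inversions in this position sequence.
6: 5, 3, 4, 1, 2 → 5
5: 3, 4, 1, 2 → 4
3: 1, 2 → 2
4: 1, 2 → 2
1: 0
2: 0
Total: 5 + 4 + 2 + 2 + 0 + 0 = 13

13 discordant pairs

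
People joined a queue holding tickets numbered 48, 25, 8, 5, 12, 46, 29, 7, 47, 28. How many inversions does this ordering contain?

22 inversions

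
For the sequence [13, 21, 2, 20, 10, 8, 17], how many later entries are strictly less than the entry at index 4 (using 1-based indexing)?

3

The element at index 4 is 20.
Elements after it: 10, 8, 17
Those smaller than 20: 10, 8, 17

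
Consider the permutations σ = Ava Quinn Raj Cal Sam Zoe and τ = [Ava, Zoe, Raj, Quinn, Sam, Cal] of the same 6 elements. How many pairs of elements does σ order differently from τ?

6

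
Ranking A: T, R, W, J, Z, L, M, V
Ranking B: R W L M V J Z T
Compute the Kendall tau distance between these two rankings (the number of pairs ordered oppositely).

Discordant pairs: 13

Assign each item its position (1..8) in the first ordering, then rewrite the second ordering as that position sequence:
positions: T→1, R→2, W→3, J→4, Z→5, L→6, M→7, V→8
second ordering as positions: [2, 3, 6, 7, 8, 4, 5, 1]
Discordant pairs = inversions in this position sequence.
2: 1 → 1
3: 1 → 1
6: 4, 5, 1 → 3
7: 4, 5, 1 → 3
8: 4, 5, 1 → 3
4: 1 → 1
5: 1 → 1
1: 0
Total: 1 + 1 + 3 + 3 + 3 + 1 + 1 + 0 = 13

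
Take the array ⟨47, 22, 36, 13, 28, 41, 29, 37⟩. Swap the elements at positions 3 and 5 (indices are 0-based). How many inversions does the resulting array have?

Positions 3 and 5 hold 13 and 41; after swapping, the array is [47, 22, 36, 41, 28, 13, 29, 37].
Sweep left to right; for each value list the smaller values that follow it:
47: 7
22: 1
36: 3
41: 4
28: 1
13: 0
29: 0
37: 0
Sum: 7 + 1 + 3 + 4 + 1 + 0 + 0 + 0 = 16

There are 16 inversions.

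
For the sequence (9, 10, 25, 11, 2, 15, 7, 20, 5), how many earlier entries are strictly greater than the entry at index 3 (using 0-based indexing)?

The element at index 3 is 11.
Elements before it: 9, 10, 25
Those larger than 11: 25

1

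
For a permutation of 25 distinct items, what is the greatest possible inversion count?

There are 300 inversions.

The maximum occurs when the array is in strictly decreasing order: every one of the C(25, 2) pairs is inverted.
C(25, 2) = 25·24/2 = 300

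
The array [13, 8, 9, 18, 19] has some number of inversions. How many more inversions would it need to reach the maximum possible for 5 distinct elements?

8 inversions short

Maximum inversions for 5 distinct elements is C(5, 2) = 5·4/2 = 10.
Current inversions — for each element, count later smaller elements:
13: 2
8: 0
9: 0
18: 0
19: 0
Current total: 2 + 0 + 0 + 0 + 0 = 2
Shortfall: 10 − 2 = 8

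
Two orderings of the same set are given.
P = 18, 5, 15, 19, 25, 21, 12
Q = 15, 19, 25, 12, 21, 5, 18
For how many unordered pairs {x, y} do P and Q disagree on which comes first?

12 disagreeing pairs

Assign each item its position (1..7) in the first ordering, then rewrite the second ordering as that position sequence:
positions: 18→1, 5→2, 15→3, 19→4, 25→5, 21→6, 12→7
second ordering as positions: [3, 4, 5, 7, 6, 2, 1]
Discordant pairs = inversions in this position sequence.
3: 2, 1 → 2
4: 2, 1 → 2
5: 2, 1 → 2
7: 6, 2, 1 → 3
6: 2, 1 → 2
2: 1 → 1
1: 0
Total: 2 + 2 + 2 + 3 + 2 + 1 + 0 = 12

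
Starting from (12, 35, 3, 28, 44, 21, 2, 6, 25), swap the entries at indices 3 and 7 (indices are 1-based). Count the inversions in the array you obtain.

19

Positions 3 and 7 hold 3 and 2; after swapping, the array is [12, 35, 2, 28, 44, 21, 3, 6, 25].
Element-by-element contributions:
12: 3
35: 6
2: 0
28: 4
44: 4
21: 2
3: 0
6: 0
25: 0
Sum: 3 + 6 + 0 + 4 + 4 + 2 + 0 + 0 + 0 = 19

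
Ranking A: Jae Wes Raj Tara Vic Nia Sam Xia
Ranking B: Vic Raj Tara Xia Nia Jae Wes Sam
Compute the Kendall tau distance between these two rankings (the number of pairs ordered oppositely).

Discordant pairs: 14

Assign each item its position (1..8) in the first ordering, then rewrite the second ordering as that position sequence:
positions: Jae→1, Wes→2, Raj→3, Tara→4, Vic→5, Nia→6, Sam→7, Xia→8
second ordering as positions: [5, 3, 4, 8, 6, 1, 2, 7]
Discordant pairs = inversions in this position sequence.
5: 3, 4, 1, 2 → 4
3: 1, 2 → 2
4: 1, 2 → 2
8: 6, 1, 2, 7 → 4
6: 1, 2 → 2
1: 0
2: 0
7: 0
Total: 4 + 2 + 2 + 4 + 2 + 0 + 0 + 0 = 14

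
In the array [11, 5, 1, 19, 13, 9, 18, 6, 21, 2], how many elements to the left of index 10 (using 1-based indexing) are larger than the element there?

8

The element at index 10 is 2.
Elements before it: 11, 5, 1, 19, 13, 9, 18, 6, 21
Those larger than 2: 11, 5, 19, 13, 9, 18, 6, 21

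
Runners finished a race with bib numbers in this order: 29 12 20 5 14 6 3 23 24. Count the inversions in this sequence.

19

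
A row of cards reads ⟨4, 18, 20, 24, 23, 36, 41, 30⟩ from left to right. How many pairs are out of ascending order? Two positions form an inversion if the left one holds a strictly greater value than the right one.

3 inversions

Element-by-element contributions:
4 → none → 0
18 → none → 0
20 → none → 0
24 → 23 → 1
23 → none → 0
36 → 30 → 1
41 → 30 → 1
30 → none → 0
Sum: 0 + 0 + 0 + 1 + 0 + 1 + 1 + 0 = 3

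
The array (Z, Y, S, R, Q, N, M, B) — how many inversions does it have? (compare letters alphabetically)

28

Count, for each position, how many later elements it exceeds:
Z → Y, S, R, Q, N, M, B → 7
Y → S, R, Q, N, M, B → 6
S → R, Q, N, M, B → 5
R → Q, N, M, B → 4
Q → N, M, B → 3
N → M, B → 2
M → B → 1
B → none → 0
Sum: 7 + 6 + 5 + 4 + 3 + 2 + 1 + 0 = 28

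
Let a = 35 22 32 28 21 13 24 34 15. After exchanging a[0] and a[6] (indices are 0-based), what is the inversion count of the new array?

Positions 0 and 6 hold 35 and 24; after swapping, the array is [24, 22, 32, 28, 21, 13, 35, 34, 15].
Element-by-element contributions:
24 → 22, 21, 13, 15 → 4
22 → 21, 13, 15 → 3
32 → 28, 21, 13, 15 → 4
28 → 21, 13, 15 → 3
21 → 13, 15 → 2
13 → none → 0
35 → 34, 15 → 2
34 → 15 → 1
15 → none → 0
Sum: 4 + 3 + 4 + 3 + 2 + 0 + 2 + 1 + 0 = 19

19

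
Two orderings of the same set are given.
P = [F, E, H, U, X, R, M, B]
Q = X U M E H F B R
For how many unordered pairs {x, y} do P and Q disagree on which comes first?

14

Assign each item its position (1..8) in the first ordering, then rewrite the second ordering as that position sequence:
positions: F→1, E→2, H→3, U→4, X→5, R→6, M→7, B→8
second ordering as positions: [5, 4, 7, 2, 3, 1, 8, 6]
Discordant pairs = inversions in this position sequence.
5: 4, 2, 3, 1 → 4
4: 2, 3, 1 → 3
7: 2, 3, 1, 6 → 4
2: 1 → 1
3: 1 → 1
1: 0
8: 6 → 1
6: 0
Total: 4 + 3 + 4 + 1 + 1 + 0 + 1 + 0 = 14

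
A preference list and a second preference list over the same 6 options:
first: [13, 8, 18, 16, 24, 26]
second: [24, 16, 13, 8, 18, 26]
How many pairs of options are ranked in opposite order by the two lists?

Assign each item its position (1..6) in the first ordering, then rewrite the second ordering as that position sequence:
positions: 13→1, 8→2, 18→3, 16→4, 24→5, 26→6
second ordering as positions: [5, 4, 1, 2, 3, 6]
Discordant pairs = inversions in this position sequence.
5: 4, 1, 2, 3 → 4
4: 1, 2, 3 → 3
1: 0
2: 0
3: 0
6: 0
Total: 4 + 3 + 0 + 0 + 0 + 0 = 7

There are 7 pairs.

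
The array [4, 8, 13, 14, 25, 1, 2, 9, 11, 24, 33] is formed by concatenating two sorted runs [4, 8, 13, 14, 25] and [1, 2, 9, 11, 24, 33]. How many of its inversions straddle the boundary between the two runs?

17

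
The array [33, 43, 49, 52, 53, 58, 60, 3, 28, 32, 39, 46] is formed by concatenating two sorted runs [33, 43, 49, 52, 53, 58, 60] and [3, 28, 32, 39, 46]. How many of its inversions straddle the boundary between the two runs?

For each element r of the right run, count left-run elements greater than r:
r = 3: 33, 43, 49, 52, 53, 58, 60 → 7
r = 28: 33, 43, 49, 52, 53, 58, 60 → 7
r = 32: 33, 43, 49, 52, 53, 58, 60 → 7
r = 39: 43, 49, 52, 53, 58, 60 → 6
r = 46: 49, 52, 53, 58, 60 → 5
Cross-inversions: 7 + 7 + 7 + 6 + 5 = 32

32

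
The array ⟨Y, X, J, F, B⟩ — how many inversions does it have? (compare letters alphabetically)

10

Out-of-order index pairs (1-indexed):
(1,2): Y > X
(1,3): Y > J
(1,4): Y > F
(1,5): Y > B
(2,3): X > J
(2,4): X > F
(2,5): X > B
(3,4): J > F
(3,5): J > B
(4,5): F > B
That's 10 pairs.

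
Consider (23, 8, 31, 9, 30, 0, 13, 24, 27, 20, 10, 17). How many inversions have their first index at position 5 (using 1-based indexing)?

7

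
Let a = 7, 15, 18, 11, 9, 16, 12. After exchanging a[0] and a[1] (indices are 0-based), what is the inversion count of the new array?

10 inversions

Positions 0 and 1 hold 7 and 15; after swapping, the array is [15, 7, 18, 11, 9, 16, 12].
For each element, count later entries that are smaller:
15: 4
7: 0
18: 4
11: 1
9: 0
16: 1
12: 0
Sum: 4 + 0 + 4 + 1 + 0 + 1 + 0 = 10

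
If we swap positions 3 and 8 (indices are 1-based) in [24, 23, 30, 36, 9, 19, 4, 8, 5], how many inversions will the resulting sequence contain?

Positions 3 and 8 hold 30 and 8; after swapping, the array is [24, 23, 8, 36, 9, 19, 4, 30, 5].
Sweep left to right; for each value list the smaller values that follow it:
24: 6
23: 5
8: 2
36: 5
9: 2
19: 2
4: 0
30: 1
5: 0
Sum: 6 + 5 + 2 + 5 + 2 + 2 + 0 + 1 + 0 = 23

23 inversions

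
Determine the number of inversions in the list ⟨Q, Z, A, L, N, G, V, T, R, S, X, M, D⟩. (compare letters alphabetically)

Inversions: 39

For each element, count later entries that are smaller:
Q → A, L, N, G, M, D → 6
Z → A, L, N, G, V, T, R, S, X, M, D → 11
A → none → 0
L → G, D → 2
N → G, M, D → 3
G → D → 1
V → T, R, S, M, D → 5
T → R, S, M, D → 4
R → M, D → 2
S → M, D → 2
X → M, D → 2
M → D → 1
D → none → 0
Sum: 6 + 11 + 0 + 2 + 3 + 1 + 5 + 4 + 2 + 2 + 2 + 1 + 0 = 39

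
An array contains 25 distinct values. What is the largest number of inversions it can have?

300

The maximum occurs when the array is in strictly decreasing order: every one of the C(25, 2) pairs is inverted.
C(25, 2) = 25·24/2 = 300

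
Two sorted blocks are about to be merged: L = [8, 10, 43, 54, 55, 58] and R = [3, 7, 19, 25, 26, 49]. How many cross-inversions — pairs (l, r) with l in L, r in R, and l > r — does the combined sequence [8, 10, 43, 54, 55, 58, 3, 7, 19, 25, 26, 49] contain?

27 cross-inversions

Take each right-half value and tally the left-half values above it:
r = 3: 8, 10, 43, 54, 55, 58 → 6
r = 7: 8, 10, 43, 54, 55, 58 → 6
r = 19: 43, 54, 55, 58 → 4
r = 25: 43, 54, 55, 58 → 4
r = 26: 43, 54, 55, 58 → 4
r = 49: 54, 55, 58 → 3
Cross-inversions: 6 + 6 + 4 + 4 + 4 + 3 = 27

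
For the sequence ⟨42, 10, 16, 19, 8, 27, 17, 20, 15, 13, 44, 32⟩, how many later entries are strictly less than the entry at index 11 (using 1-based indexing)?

1 such element

The element at index 11 is 44.
Elements after it: 32
Those smaller than 44: 32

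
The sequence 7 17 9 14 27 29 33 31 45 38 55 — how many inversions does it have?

4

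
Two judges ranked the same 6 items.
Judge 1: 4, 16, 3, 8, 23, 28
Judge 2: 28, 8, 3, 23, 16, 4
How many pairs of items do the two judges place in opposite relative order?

There are 13 discordant pairs.

Assign each item its position (1..6) in the first ordering, then rewrite the second ordering as that position sequence:
positions: 4→1, 16→2, 3→3, 8→4, 23→5, 28→6
second ordering as positions: [6, 4, 3, 5, 2, 1]
Discordant pairs = inversions in this position sequence.
6: 4, 3, 5, 2, 1 → 5
4: 3, 2, 1 → 3
3: 2, 1 → 2
5: 2, 1 → 2
2: 1 → 1
1: 0
Total: 5 + 3 + 2 + 2 + 1 + 0 = 13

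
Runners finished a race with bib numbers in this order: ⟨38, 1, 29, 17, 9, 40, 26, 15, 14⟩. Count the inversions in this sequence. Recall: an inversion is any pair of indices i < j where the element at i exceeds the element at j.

21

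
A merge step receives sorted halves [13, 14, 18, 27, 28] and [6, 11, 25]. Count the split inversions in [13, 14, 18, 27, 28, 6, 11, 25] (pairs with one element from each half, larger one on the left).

Take each right-half value and tally the left-half values above it:
r = 6: 13, 14, 18, 27, 28 → 5
r = 11: 13, 14, 18, 27, 28 → 5
r = 25: 27, 28 → 2
Cross-inversions: 5 + 5 + 2 = 12

12 split inversions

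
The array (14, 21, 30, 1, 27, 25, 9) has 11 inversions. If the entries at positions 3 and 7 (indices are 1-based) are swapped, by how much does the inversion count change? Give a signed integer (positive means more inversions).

-5

Positions 3 and 7 hold 30 and 9; after swapping, the array is [14, 21, 9, 1, 27, 25, 30].
Sweep left to right; for each value list the smaller values that follow it:
14 → 9, 1 → 2
21 → 9, 1 → 2
9 → 1 → 1
1 → none → 0
27 → 25 → 1
25 → none → 0
30 → none → 0
Sum: 2 + 2 + 1 + 0 + 1 + 0 + 0 = 6
Change: 6 − 11 = -5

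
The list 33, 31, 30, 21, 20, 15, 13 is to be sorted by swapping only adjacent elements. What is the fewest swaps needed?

Each adjacent swap fixes exactly one inversion, so the minimum swap count equals the number of inversions.
Count inversions — for each element, later elements that are smaller:
33: 31, 30, 21, 20, 15, 13 → 6
31: 30, 21, 20, 15, 13 → 5
30: 21, 20, 15, 13 → 4
21: 20, 15, 13 → 3
20: 15, 13 → 2
15: 13 → 1
13: none → 0
Total inversions: 6 + 5 + 4 + 3 + 2 + 1 + 0 = 21

21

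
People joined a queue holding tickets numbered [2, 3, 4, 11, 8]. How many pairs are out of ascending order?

1 inversion

Out-of-order index pairs (1-indexed):
(4,5): 11 > 8
That's 1 pair.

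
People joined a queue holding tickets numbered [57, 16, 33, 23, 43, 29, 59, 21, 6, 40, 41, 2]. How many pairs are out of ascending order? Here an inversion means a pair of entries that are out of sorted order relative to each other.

Out-of-order pairs: 39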